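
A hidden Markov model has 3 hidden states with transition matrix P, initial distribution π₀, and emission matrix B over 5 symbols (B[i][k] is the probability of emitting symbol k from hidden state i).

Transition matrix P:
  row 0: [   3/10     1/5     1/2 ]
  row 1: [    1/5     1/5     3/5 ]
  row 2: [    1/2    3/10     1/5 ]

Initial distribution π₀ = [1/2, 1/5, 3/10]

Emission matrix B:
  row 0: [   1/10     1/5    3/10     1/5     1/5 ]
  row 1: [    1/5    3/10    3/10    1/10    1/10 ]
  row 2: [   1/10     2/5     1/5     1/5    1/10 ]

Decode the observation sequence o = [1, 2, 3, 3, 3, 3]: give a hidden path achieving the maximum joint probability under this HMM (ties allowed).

t=0: δ = [1.000e-01, 6.000e-02, 1.200e-01]  (obs o_0=1)
t=1: δ = [1.800e-02, 1.080e-02, 1.000e-02]  ψ = [2, 2, 0]  (obs o_1=2)
t=2: δ = [1.080e-03, 3.600e-04, 1.800e-03]  ψ = [0, 0, 0]  (obs o_2=3)
t=3: δ = [1.800e-04, 5.400e-05, 1.080e-04]  ψ = [2, 2, 0]  (obs o_3=3)
t=4: δ = [1.080e-05, 3.600e-06, 1.800e-05]  ψ = [0, 0, 0]  (obs o_4=3)
t=5: δ = [1.800e-06, 5.400e-07, 1.080e-06]  ψ = [2, 2, 0]  (obs o_5=3)
backtrack: best end state = 0; path = [2, 0, 2, 0, 2, 0]

path = [2, 0, 2, 0, 2, 0]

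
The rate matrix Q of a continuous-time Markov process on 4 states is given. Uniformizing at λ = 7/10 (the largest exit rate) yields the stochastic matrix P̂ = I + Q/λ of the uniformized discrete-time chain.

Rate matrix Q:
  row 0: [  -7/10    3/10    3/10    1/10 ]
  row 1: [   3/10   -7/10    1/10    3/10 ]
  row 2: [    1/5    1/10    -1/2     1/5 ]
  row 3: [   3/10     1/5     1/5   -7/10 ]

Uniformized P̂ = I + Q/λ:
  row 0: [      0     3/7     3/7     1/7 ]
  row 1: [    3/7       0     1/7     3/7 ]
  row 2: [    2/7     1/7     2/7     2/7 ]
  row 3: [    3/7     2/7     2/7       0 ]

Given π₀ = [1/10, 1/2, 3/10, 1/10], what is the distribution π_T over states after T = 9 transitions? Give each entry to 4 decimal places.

t=0: π = [0.1000, 0.5000, 0.3000, 0.1000]
t=1: π = [0.3429, 0.1143, 0.2286, 0.3143]
t=2: π = [0.2490, 0.2694, 0.3184, 0.1633]
t=3: π = [0.2764, 0.1988, 0.2828, 0.2420]
t=4: π = [0.2697, 0.2280, 0.2968, 0.2055]
t=5: π = [0.2706, 0.2167, 0.2917, 0.2210]
t=6: π = [0.2709, 0.2208, 0.2934, 0.2149]
t=7: π = [0.2705, 0.2194, 0.2929, 0.2172]
t=8: π = [0.2708, 0.2198, 0.2930, 0.2164]
t=9: π = [0.2707, 0.2197, 0.2930, 0.2166]

π = [0.2707, 0.2197, 0.2930, 0.2166]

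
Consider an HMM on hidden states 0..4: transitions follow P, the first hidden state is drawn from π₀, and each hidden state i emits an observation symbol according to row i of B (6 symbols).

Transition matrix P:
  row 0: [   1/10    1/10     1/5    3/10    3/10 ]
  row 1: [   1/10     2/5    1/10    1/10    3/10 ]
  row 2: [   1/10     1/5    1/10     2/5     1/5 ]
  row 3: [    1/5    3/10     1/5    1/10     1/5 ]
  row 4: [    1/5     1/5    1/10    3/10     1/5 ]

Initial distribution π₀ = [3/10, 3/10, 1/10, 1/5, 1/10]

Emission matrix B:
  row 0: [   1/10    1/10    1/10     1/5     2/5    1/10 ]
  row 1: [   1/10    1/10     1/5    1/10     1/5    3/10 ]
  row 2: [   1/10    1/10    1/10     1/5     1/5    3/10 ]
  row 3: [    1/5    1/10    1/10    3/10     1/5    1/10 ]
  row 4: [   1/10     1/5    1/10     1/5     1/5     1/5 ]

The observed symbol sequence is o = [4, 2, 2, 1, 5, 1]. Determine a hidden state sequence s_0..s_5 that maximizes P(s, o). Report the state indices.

t=0: δ = [1.200e-01, 6.000e-02, 2.000e-02, 4.000e-02, 2.000e-02]  (obs o_0=4)
t=1: δ = [1.200e-03, 4.800e-03, 2.400e-03, 3.600e-03, 3.600e-03]  ψ = [0, 1, 0, 0, 0]  (obs o_1=2)
t=2: δ = [7.200e-05, 3.840e-04, 7.200e-05, 1.080e-04, 1.440e-04]  ψ = [3, 1, 3, 4, 1]  (obs o_2=2)
t=3: δ = [3.840e-06, 1.536e-05, 3.840e-06, 4.320e-06, 2.304e-05]  ψ = [1, 1, 1, 4, 1]  (obs o_3=1)
t=4: δ = [4.608e-07, 1.843e-06, 6.912e-07, 6.912e-07, 9.216e-07]  ψ = [4, 1, 4, 4, 1]  (obs o_4=5)
t=5: δ = [1.843e-08, 7.373e-08, 1.843e-08, 2.765e-08, 1.106e-07]  ψ = [1, 1, 1, 2, 1]  (obs o_5=1)
backtrack: best end state = 4; path = [1, 1, 1, 1, 1, 4]

path = [1, 1, 1, 1, 1, 4]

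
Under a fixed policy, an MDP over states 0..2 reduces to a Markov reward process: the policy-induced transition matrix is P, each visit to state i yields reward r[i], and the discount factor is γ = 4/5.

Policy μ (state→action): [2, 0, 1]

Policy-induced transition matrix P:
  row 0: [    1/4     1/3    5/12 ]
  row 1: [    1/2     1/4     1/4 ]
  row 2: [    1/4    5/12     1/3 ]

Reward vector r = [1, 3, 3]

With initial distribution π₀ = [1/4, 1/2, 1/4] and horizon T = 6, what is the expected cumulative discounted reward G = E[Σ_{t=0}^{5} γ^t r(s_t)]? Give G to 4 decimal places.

G = 8.7149

t=0: π = [0.2500, 0.5000, 0.2500], E[r] = 2.5000, γ^t·E[r] = 2.500000, running G = 2.500000
t=1: π = [0.3750, 0.3125, 0.3125], E[r] = 2.2500, γ^t·E[r] = 1.800000, running G = 4.300000
t=2: π = [0.3281, 0.3333, 0.3385], E[r] = 2.3438, γ^t·E[r] = 1.500000, running G = 5.800000
t=3: π = [0.3333, 0.3338, 0.3329], E[r] = 2.3333, γ^t·E[r] = 1.194667, running G = 6.994667
t=4: π = [0.3334, 0.3333, 0.3333], E[r] = 2.3331, γ^t·E[r] = 0.955644, running G = 7.950311
t=5: π = [0.3333, 0.3333, 0.3333], E[r] = 2.3334, γ^t·E[r] = 0.764599, running G = 8.714910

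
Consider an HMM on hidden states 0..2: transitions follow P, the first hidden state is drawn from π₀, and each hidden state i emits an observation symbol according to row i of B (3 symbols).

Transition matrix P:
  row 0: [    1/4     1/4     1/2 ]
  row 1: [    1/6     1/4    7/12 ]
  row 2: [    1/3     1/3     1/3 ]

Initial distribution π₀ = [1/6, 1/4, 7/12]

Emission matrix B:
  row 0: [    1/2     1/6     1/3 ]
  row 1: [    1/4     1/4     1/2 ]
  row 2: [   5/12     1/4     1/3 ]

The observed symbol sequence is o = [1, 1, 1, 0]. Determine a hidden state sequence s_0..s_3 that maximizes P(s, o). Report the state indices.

t=0: δ = [2.778e-02, 6.250e-02, 1.458e-01]  (obs o_0=1)
t=1: δ = [8.102e-03, 1.215e-02, 1.215e-02]  ψ = [2, 2, 2]  (obs o_1=1)
t=2: δ = [6.752e-04, 1.013e-03, 1.772e-03]  ψ = [2, 2, 1]  (obs o_2=1)
t=3: δ = [2.954e-04, 1.477e-04, 2.462e-04]  ψ = [2, 2, 1]  (obs o_3=0)
backtrack: best end state = 0; path = [2, 1, 2, 0]

path = [2, 1, 2, 0]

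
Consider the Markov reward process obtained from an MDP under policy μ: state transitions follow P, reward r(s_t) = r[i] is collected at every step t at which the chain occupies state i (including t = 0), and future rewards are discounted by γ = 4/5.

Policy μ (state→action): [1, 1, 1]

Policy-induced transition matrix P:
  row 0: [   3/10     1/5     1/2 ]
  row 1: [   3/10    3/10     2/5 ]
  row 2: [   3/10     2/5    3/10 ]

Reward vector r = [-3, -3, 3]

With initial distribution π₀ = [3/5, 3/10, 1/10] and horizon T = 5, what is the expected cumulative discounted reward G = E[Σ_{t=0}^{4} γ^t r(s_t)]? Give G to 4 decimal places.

G = -3.6832

t=0: π = [0.6000, 0.3000, 0.1000], E[r] = -2.4000, γ^t·E[r] = -2.400000, running G = -2.400000
t=1: π = [0.3000, 0.2500, 0.4500], E[r] = -0.3000, γ^t·E[r] = -0.240000, running G = -2.640000
t=2: π = [0.3000, 0.3150, 0.3850], E[r] = -0.6900, γ^t·E[r] = -0.441600, running G = -3.081600
t=3: π = [0.3000, 0.3085, 0.3915], E[r] = -0.6510, γ^t·E[r] = -0.333312, running G = -3.414912
t=4: π = [0.3000, 0.3092, 0.3909], E[r] = -0.6549, γ^t·E[r] = -0.268247, running G = -3.683159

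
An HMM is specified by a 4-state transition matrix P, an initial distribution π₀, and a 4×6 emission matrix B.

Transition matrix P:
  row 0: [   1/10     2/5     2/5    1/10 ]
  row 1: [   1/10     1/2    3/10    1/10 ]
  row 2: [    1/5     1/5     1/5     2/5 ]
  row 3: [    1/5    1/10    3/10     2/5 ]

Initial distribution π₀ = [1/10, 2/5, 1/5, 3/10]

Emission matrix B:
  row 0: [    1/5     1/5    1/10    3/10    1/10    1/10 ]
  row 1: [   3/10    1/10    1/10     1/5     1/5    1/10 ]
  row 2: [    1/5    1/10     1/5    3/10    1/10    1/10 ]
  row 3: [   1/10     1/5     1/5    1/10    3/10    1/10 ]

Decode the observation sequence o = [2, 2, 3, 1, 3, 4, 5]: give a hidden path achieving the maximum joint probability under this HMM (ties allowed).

t=0: δ = [1.000e-02, 4.000e-02, 4.000e-02, 6.000e-02]  (obs o_0=2)
t=1: δ = [1.200e-03, 2.000e-03, 3.600e-03, 4.800e-03]  ψ = [3, 1, 3, 3]  (obs o_1=2)
t=2: δ = [2.880e-04, 2.000e-04, 4.320e-04, 1.920e-04]  ψ = [3, 1, 3, 3]  (obs o_2=3)
t=3: δ = [1.728e-05, 1.152e-05, 1.152e-05, 3.456e-05]  ψ = [2, 0, 0, 2]  (obs o_3=1)
t=4: δ = [2.074e-06, 1.382e-06, 3.110e-06, 1.382e-06]  ψ = [3, 0, 3, 3]  (obs o_4=3)
t=5: δ = [6.221e-08, 1.659e-07, 8.294e-08, 3.732e-07]  ψ = [2, 0, 0, 2]  (obs o_5=4)
t=6: δ = [7.465e-09, 8.294e-09, 1.120e-08, 1.493e-08]  ψ = [3, 1, 3, 3]  (obs o_6=5)
backtrack: best end state = 3; path = [3, 3, 2, 3, 2, 3, 3]

path = [3, 3, 2, 3, 2, 3, 3]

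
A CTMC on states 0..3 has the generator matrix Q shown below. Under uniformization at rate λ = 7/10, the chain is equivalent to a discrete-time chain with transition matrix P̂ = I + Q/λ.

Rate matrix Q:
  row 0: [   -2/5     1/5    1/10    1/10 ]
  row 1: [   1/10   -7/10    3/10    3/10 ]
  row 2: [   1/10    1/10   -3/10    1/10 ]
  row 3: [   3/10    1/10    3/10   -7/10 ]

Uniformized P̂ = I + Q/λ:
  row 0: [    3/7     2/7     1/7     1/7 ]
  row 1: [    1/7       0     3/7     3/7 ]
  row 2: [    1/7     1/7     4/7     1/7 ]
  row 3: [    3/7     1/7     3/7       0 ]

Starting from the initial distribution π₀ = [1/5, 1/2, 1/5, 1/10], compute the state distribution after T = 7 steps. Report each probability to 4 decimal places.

π = [0.2658, 0.1582, 0.4114, 0.1645]

t=0: π = [0.2000, 0.5000, 0.2000, 0.1000]
t=1: π = [0.2286, 0.1000, 0.4000, 0.2714]
t=2: π = [0.2857, 0.1612, 0.4204, 0.1327]
t=3: π = [0.2624, 0.1606, 0.4070, 0.1700]
t=4: π = [0.2664, 0.1574, 0.4117, 0.1645]
t=5: π = [0.2660, 0.1584, 0.4113, 0.1643]
t=6: π = [0.2658, 0.1582, 0.4113, 0.1646]
t=7: π = [0.2658, 0.1582, 0.4114, 0.1645]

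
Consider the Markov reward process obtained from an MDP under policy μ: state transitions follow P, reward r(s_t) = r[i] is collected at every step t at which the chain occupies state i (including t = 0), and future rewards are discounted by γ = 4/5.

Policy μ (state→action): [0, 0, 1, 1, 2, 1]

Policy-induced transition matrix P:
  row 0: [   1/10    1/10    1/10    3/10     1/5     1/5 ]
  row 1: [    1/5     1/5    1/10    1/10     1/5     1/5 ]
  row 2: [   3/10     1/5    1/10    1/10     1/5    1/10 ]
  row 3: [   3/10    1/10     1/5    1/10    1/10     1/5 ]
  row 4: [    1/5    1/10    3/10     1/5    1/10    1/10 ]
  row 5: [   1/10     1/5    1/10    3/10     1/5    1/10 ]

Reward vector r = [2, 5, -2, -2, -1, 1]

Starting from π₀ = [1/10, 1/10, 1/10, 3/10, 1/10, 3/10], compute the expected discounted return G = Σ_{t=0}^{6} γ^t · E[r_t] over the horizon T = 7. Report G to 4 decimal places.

G = 1.4030

t=0: π = [0.1000, 0.1000, 0.1000, 0.3000, 0.1000, 0.3000], E[r] = 0.1000, γ^t·E[r] = 0.100000, running G = 0.100000
t=1: π = [0.2000, 0.1500, 0.1500, 0.1900, 0.1600, 0.1500], E[r] = 0.4600, γ^t·E[r] = 0.368000, running G = 0.468000
t=2: π = [0.1990, 0.1450, 0.1510, 0.1860, 0.1650, 0.1540], E[r] = 0.4380, γ^t·E[r] = 0.280320, running G = 0.748320
t=3: π = [0.1984, 0.1450, 0.1516, 0.1871, 0.1649, 0.1530], E[r] = 0.4325, γ^t·E[r] = 0.221440, running G = 0.969760
t=4: π = [0.1987, 0.1450, 0.1517, 0.1868, 0.1648, 0.1531], E[r] = 0.4336, γ^t·E[r] = 0.177598, running G = 1.147358
t=5: π = [0.1987, 0.1450, 0.1516, 0.1868, 0.1648, 0.1530], E[r] = 0.4334, γ^t·E[r] = 0.142031, running G = 1.289389
t=6: π = [0.1987, 0.1450, 0.1517, 0.1868, 0.1648, 0.1530], E[r] = 0.4334, γ^t·E[r] = 0.113622, running G = 1.403011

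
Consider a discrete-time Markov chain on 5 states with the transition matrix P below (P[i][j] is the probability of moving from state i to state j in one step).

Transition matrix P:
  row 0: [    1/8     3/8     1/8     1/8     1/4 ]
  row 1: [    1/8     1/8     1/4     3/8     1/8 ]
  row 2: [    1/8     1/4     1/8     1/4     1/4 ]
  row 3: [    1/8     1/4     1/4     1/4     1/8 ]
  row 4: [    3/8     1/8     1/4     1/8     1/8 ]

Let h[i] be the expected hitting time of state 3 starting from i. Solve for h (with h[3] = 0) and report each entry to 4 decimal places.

First-step conditioning: h[3] = 0; for i ≠ 3, h[i] = 1 + Σ_k P[i][k]·h[k].
  h[0] = 1 + 1/8·h[0] + 3/8·h[1] + 1/8·h[2] + 1/4·h[4]
  h[1] = 1 + 1/8·h[0] + 1/8·h[1] + 1/4·h[2] + 1/8·h[4]
  h[2] = 1 + 1/8·h[0] + 1/4·h[1] + 1/8·h[2] + 1/4·h[4]
  h[4] = 1 + 3/8·h[0] + 1/8·h[1] + 1/4·h[2] + 1/8·h[4]
Solving the 4×4 linear system over states ≠ 3 gives exactly h = [2848/593, 2240/593, 2568/593, 0, 2952/593] (h[3] = 0 is the target).

h = [4.8027, 3.7774, 4.3305, 0.0000, 4.9781]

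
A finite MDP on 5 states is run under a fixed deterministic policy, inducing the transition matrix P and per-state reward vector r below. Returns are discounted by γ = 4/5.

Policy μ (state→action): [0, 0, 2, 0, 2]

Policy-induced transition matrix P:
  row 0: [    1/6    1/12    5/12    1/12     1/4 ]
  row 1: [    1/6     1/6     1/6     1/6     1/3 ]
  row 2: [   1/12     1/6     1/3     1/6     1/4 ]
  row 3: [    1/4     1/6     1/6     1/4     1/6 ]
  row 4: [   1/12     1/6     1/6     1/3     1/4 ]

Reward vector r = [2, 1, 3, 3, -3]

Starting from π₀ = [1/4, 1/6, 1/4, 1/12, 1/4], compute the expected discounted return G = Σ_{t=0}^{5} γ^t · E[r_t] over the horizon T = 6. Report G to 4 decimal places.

G = 3.7760

t=0: π = [0.2500, 0.1667, 0.2500, 0.0833, 0.2500], E[r] = 0.9167, γ^t·E[r] = 0.916667, running G = 0.916667
t=1: π = [0.1319, 0.1458, 0.2708, 0.1944, 0.2569], E[r] = 1.0347, γ^t·E[r] = 0.827778, running G = 1.744444
t=2: π = [0.1389, 0.1557, 0.2448, 0.2147, 0.2459], E[r] = 1.0741, γ^t·E[r] = 0.687407, running G = 2.431852
t=3: π = [0.1437, 0.1551, 0.2422, 0.2140, 0.2451], E[r] = 1.0757, γ^t·E[r] = 0.550741, running G = 2.982593
t=4: π = [0.1439, 0.1547, 0.2429, 0.2134, 0.2451], E[r] = 1.0762, γ^t·E[r] = 0.440795, running G = 3.423388
t=5: π = [0.1438, 0.1547, 0.2431, 0.2133, 0.2451], E[r] = 1.0762, γ^t·E[r] = 0.352653, running G = 3.776040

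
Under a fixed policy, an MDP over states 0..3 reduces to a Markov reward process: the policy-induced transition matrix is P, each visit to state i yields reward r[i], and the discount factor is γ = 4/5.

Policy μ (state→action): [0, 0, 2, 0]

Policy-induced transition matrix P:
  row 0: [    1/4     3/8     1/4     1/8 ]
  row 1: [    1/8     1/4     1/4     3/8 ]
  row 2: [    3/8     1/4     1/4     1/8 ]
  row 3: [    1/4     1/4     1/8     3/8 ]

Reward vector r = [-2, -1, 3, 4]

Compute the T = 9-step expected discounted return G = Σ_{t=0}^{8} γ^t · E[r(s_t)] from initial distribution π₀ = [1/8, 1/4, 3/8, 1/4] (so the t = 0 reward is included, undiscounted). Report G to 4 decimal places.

t=0: π = [0.1250, 0.2500, 0.3750, 0.2500], E[r] = 1.6250, γ^t·E[r] = 1.625000, running G = 1.625000
t=1: π = [0.2656, 0.2656, 0.2188, 0.2500], E[r] = 0.8594, γ^t·E[r] = 0.687500, running G = 2.312500
t=2: π = [0.2441, 0.2832, 0.2188, 0.2539], E[r] = 0.9004, γ^t·E[r] = 0.576250, running G = 2.888750
t=3: π = [0.2419, 0.2805, 0.2183, 0.2593], E[r] = 0.9275, γ^t·E[r] = 0.474875, running G = 3.363625
t=4: π = [0.2422, 0.2802, 0.2176, 0.2599], E[r] = 0.9279, γ^t·E[r] = 0.380063, running G = 3.743688
t=5: π = [0.2422, 0.2803, 0.2175, 0.2600], E[r] = 0.9281, γ^t·E[r] = 0.304119, running G = 4.047806
t=6: π = [0.2422, 0.2803, 0.2175, 0.2601], E[r] = 0.9282, γ^t·E[r] = 0.243330, running G = 4.291136
t=7: π = [0.2422, 0.2803, 0.2175, 0.2601], E[r] = 0.9282, γ^t·E[r] = 0.194667, running G = 4.485803
t=8: π = [0.2422, 0.2803, 0.2175, 0.2601], E[r] = 0.9282, γ^t·E[r] = 0.155735, running G = 4.641538

G = 4.6415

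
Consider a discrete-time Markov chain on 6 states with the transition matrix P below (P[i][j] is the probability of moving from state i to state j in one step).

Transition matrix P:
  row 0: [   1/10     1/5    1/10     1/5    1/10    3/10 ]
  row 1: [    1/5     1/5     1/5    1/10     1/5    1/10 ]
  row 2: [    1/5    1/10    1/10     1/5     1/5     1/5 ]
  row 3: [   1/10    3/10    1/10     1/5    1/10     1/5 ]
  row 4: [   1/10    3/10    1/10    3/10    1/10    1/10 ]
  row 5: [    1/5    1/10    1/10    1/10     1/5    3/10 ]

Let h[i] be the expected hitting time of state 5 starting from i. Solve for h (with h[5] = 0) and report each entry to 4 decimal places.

h = [5.0572, 6.1766, 5.5695, 5.6749, 6.2423, 0.0000]

First-step conditioning: h[5] = 0; for i ≠ 5, h[i] = 1 + Σ_k P[i][k]·h[k].
  h[0] = 1 + 1/10·h[0] + 1/5·h[1] + 1/10·h[2] + 1/5·h[3] + 1/10·h[4]
  h[1] = 1 + 1/5·h[0] + 1/5·h[1] + 1/5·h[2] + 1/10·h[3] + 1/5·h[4]
  h[2] = 1 + 1/5·h[0] + 1/10·h[1] + 1/10·h[2] + 1/5·h[3] + 1/5·h[4]
  h[3] = 1 + 1/10·h[0] + 3/10·h[1] + 1/10·h[2] + 1/5·h[3] + 1/10·h[4]
  h[4] = 1 + 1/10·h[0] + 3/10·h[1] + 1/10·h[2] + 3/10·h[3] + 1/10·h[4]
Solving the 5×5 linear system over states ≠ 5 gives exactly h = [10079/1993, 12310/1993, 11100/1993, 11310/1993, 12441/1993, 0] (h[5] = 0 is the target).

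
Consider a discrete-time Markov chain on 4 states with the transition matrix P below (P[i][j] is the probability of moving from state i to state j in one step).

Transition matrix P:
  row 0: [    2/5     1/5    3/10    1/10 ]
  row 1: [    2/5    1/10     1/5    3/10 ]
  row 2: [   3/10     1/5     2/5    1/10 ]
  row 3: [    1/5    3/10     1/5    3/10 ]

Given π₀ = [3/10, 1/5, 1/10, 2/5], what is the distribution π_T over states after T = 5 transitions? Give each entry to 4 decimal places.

π = [0.3358, 0.1977, 0.2918, 0.1746]

t=0: π = [0.3000, 0.2000, 0.1000, 0.4000]
t=1: π = [0.3100, 0.2200, 0.2500, 0.2200]
t=2: π = [0.3310, 0.2000, 0.2810, 0.1880]
t=3: π = [0.3343, 0.1988, 0.2893, 0.1776]
t=4: π = [0.3356, 0.1979, 0.2913, 0.1753]
t=5: π = [0.3358, 0.1977, 0.2918, 0.1746]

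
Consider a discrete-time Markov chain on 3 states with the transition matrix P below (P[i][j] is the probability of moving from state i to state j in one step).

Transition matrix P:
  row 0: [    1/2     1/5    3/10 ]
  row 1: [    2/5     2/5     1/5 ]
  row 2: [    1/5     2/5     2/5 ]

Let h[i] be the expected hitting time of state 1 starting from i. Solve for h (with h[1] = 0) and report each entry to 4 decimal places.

First-step conditioning: h[1] = 0; for i ≠ 1, h[i] = 1 + Σ_k P[i][k]·h[k].
  h[0] = 1 + 1/2·h[0] + 3/10·h[2]
  h[2] = 1 + 1/5·h[0] + 2/5·h[2]
Solving the 2×2 linear system over states ≠ 1 gives exactly h = [15/4, 0, 35/12] (h[1] = 0 is the target).

h = [3.7500, 0.0000, 2.9167]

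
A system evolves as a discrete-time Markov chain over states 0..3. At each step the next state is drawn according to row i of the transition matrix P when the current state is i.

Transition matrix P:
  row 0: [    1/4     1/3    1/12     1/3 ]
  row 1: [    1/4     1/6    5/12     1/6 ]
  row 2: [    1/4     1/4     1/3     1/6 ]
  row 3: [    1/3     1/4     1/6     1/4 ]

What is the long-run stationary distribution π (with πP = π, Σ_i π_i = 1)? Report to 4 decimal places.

π = [0.2692, 0.2515, 0.2485, 0.2308]

Balance equations π_j = Σ_i π_i·P[i][j]:
  π_0 = 1/4·π_0 + 1/4·π_1 + 1/4·π_2 + 1/3·π_3
  π_1 = 1/3·π_0 + 1/6·π_1 + 1/4·π_2 + 1/4·π_3
  π_2 = 1/12·π_0 + 5/12·π_1 + 1/3·π_2 + 1/6·π_3
  normalize: π_0 + π_1 + π_2 + π_3 = 1
Solving the linear system gives exactly π = [7/26, 85/338, 42/169, 3/13].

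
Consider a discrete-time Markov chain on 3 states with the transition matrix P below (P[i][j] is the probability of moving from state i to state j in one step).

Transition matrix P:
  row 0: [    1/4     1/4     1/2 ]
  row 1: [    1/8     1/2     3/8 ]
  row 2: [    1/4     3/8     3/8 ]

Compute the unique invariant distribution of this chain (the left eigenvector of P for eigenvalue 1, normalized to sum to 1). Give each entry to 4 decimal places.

π = [0.2000, 0.4000, 0.4000]

Balance equations π_j = Σ_i π_i·P[i][j]:
  π_0 = 1/4·π_0 + 1/8·π_1 + 1/4·π_2
  π_1 = 1/4·π_0 + 1/2·π_1 + 3/8·π_2
  normalize: π_0 + π_1 + π_2 = 1
Solving the linear system gives exactly π = [1/5, 2/5, 2/5].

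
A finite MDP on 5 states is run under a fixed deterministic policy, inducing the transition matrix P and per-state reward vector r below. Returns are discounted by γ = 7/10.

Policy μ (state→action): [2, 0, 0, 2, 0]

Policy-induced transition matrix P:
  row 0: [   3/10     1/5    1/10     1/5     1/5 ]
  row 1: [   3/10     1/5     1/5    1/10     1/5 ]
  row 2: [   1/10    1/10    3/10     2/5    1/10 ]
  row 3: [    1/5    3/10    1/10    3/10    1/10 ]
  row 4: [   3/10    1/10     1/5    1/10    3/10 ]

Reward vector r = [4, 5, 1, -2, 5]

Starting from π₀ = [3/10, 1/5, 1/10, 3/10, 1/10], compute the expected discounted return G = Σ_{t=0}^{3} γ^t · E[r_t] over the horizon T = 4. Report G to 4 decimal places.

G = 6.1657

t=0: π = [0.3000, 0.2000, 0.1000, 0.3000, 0.1000], E[r] = 2.2000, γ^t·E[r] = 2.200000, running G = 2.200000
t=1: π = [0.2500, 0.2100, 0.1500, 0.2200, 0.1700], E[r] = 2.6100, γ^t·E[r] = 1.827000, running G = 4.027000
t=2: π = [0.2480, 0.1900, 0.1680, 0.2140, 0.1800], E[r] = 2.5820, γ^t·E[r] = 1.265180, running G = 5.292180
t=3: π = [0.2450, 0.1866, 0.1706, 0.2180, 0.1798], E[r] = 2.5466, γ^t·E[r] = 0.873484, running G = 6.165664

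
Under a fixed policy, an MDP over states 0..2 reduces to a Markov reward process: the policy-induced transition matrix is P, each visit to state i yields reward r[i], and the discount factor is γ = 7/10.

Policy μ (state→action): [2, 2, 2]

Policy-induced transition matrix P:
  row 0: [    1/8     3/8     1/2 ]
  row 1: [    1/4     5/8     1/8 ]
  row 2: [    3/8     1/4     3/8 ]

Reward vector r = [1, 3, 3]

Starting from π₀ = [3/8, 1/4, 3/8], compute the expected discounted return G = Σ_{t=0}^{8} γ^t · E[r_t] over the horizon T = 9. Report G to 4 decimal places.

G = 7.7228

t=0: π = [0.3750, 0.2500, 0.3750], E[r] = 2.2500, γ^t·E[r] = 2.250000, running G = 2.250000
t=1: π = [0.2500, 0.3906, 0.3594], E[r] = 2.5000, γ^t·E[r] = 1.750000, running G = 4.000000
t=2: π = [0.2637, 0.4277, 0.3086], E[r] = 2.4727, γ^t·E[r] = 1.211602, running G = 5.211602
t=3: π = [0.2556, 0.4434, 0.3010], E[r] = 2.4888, γ^t·E[r] = 0.853648, running G = 6.065250
t=4: π = [0.2557, 0.4482, 0.2961], E[r] = 2.4886, γ^t·E[r] = 0.597524, running G = 6.662774
t=5: π = [0.2551, 0.4500, 0.2949], E[r] = 2.4899, γ^t·E[r] = 0.418476, running G = 7.081250
t=6: π = [0.2550, 0.4506, 0.2944], E[r] = 2.4900, γ^t·E[r] = 0.292950, running G = 7.374200
t=7: π = [0.2549, 0.4509, 0.2942], E[r] = 2.4902, γ^t·E[r] = 0.205075, running G = 7.579275
t=8: π = [0.2549, 0.4509, 0.2941], E[r] = 2.4902, γ^t·E[r] = 0.143554, running G = 7.722829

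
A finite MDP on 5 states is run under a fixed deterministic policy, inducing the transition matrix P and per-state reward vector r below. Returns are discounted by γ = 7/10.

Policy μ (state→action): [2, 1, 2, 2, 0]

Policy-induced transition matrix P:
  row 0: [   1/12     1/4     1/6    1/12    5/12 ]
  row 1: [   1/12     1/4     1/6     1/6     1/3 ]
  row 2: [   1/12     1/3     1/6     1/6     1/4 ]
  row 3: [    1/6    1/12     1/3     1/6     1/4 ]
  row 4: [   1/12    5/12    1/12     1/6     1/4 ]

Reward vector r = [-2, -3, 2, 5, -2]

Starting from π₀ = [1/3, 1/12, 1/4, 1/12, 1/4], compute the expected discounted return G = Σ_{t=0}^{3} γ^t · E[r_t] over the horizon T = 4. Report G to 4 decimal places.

t=0: π = [0.3333, 0.0833, 0.2500, 0.0833, 0.2500], E[r] = -0.5000, γ^t·E[r] = -0.500000, running G = -0.500000
t=1: π = [0.0903, 0.2986, 0.1597, 0.1389, 0.3125], E[r] = -0.6875, γ^t·E[r] = -0.481250, running G = -0.981250
t=2: π = [0.0949, 0.2922, 0.1638, 0.1591, 0.2899], E[r] = -0.5231, γ^t·E[r] = -0.256343, running G = -1.237593
t=3: π = [0.0966, 0.2854, 0.1690, 0.1588, 0.2902], E[r] = -0.4980, γ^t·E[r] = -0.170822, running G = -1.408414

G = -1.4084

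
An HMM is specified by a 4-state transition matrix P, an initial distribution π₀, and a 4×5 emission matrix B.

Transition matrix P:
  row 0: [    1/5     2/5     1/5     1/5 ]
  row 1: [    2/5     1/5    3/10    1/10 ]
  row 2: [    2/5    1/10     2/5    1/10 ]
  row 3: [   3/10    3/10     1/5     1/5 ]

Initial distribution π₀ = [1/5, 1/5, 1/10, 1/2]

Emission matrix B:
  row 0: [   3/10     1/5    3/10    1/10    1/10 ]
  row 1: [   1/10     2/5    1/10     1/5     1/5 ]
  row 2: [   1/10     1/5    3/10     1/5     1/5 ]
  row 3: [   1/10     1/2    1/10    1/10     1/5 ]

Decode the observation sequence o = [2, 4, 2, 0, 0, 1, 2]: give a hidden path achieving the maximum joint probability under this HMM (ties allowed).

path = [0, 1, 2, 0, 0, 1, 0]

t=0: δ = [6.000e-02, 2.000e-02, 3.000e-02, 5.000e-02]  (obs o_0=2)
t=1: δ = [1.500e-03, 4.800e-03, 2.400e-03, 2.400e-03]  ψ = [3, 0, 0, 0]  (obs o_1=4)
t=2: δ = [5.760e-04, 9.600e-05, 4.320e-04, 4.800e-05]  ψ = [1, 1, 1, 1]  (obs o_2=2)
t=3: δ = [5.184e-05, 2.304e-05, 1.728e-05, 1.152e-05]  ψ = [2, 0, 2, 0]  (obs o_3=0)
t=4: δ = [3.110e-06, 2.074e-06, 1.037e-06, 1.037e-06]  ψ = [0, 0, 0, 0]  (obs o_4=0)
t=5: δ = [1.659e-07, 4.977e-07, 1.244e-07, 3.110e-07]  ψ = [1, 0, 0, 0]  (obs o_5=1)
t=6: δ = [5.972e-08, 9.953e-09, 4.479e-08, 6.221e-09]  ψ = [1, 1, 1, 3]  (obs o_6=2)
backtrack: best end state = 0; path = [0, 1, 2, 0, 0, 1, 0]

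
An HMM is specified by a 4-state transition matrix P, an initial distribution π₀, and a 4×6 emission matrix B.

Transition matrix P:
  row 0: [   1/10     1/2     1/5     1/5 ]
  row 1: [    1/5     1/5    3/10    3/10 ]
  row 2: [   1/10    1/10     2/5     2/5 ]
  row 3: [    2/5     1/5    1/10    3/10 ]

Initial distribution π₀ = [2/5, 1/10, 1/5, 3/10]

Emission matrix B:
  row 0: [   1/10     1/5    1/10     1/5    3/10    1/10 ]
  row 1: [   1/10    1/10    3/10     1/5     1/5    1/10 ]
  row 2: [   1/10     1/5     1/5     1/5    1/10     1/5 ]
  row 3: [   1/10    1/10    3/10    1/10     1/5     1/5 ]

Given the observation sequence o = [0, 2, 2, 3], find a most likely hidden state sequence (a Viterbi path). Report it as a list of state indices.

t=0: δ = [4.000e-02, 1.000e-02, 2.000e-02, 3.000e-02]  (obs o_0=0)
t=1: δ = [1.200e-03, 6.000e-03, 1.600e-03, 2.700e-03]  ψ = [3, 0, 0, 3]  (obs o_1=2)
t=2: δ = [1.200e-04, 3.600e-04, 3.600e-04, 5.400e-04]  ψ = [1, 1, 1, 1]  (obs o_2=2)
t=3: δ = [4.320e-05, 2.160e-05, 2.880e-05, 1.620e-05]  ψ = [3, 3, 2, 3]  (obs o_3=3)
backtrack: best end state = 0; path = [0, 1, 3, 0]

path = [0, 1, 3, 0]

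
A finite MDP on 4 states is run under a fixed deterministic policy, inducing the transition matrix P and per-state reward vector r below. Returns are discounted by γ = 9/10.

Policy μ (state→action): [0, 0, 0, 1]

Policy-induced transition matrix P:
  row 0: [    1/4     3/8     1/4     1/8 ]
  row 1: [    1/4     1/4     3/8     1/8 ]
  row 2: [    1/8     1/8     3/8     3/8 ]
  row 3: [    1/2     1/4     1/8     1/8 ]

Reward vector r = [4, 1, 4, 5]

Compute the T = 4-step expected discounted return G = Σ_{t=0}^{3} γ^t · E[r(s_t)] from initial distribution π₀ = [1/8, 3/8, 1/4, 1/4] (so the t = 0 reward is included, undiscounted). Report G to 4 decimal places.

G = 11.5824

t=0: π = [0.1250, 0.3750, 0.2500, 0.2500], E[r] = 3.1250, γ^t·E[r] = 3.125000, running G = 3.125000
t=1: π = [0.2813, 0.2344, 0.2969, 0.1875], E[r] = 3.4844, γ^t·E[r] = 3.135938, running G = 6.260938
t=2: π = [0.2598, 0.2480, 0.2930, 0.1992], E[r] = 3.4551, γ^t·E[r] = 2.798613, running G = 9.059551
t=3: π = [0.2632, 0.2458, 0.2927, 0.1982], E[r] = 3.4607, γ^t·E[r] = 2.522845, running G = 11.582396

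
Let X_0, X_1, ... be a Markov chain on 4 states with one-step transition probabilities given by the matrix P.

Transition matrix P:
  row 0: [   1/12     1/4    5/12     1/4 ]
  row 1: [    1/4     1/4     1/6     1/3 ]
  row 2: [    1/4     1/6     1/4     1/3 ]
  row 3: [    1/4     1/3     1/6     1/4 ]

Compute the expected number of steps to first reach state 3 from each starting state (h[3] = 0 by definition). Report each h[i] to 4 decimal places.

h = [3.3962, 3.1698, 3.1698, 0.0000]

First-step conditioning: h[3] = 0; for i ≠ 3, h[i] = 1 + Σ_k P[i][k]·h[k].
  h[0] = 1 + 1/12·h[0] + 1/4·h[1] + 5/12·h[2]
  h[1] = 1 + 1/4·h[0] + 1/4·h[1] + 1/6·h[2]
  h[2] = 1 + 1/4·h[0] + 1/6·h[1] + 1/4·h[2]
Solving the 3×3 linear system over states ≠ 3 gives exactly h = [180/53, 168/53, 168/53, 0] (h[3] = 0 is the target).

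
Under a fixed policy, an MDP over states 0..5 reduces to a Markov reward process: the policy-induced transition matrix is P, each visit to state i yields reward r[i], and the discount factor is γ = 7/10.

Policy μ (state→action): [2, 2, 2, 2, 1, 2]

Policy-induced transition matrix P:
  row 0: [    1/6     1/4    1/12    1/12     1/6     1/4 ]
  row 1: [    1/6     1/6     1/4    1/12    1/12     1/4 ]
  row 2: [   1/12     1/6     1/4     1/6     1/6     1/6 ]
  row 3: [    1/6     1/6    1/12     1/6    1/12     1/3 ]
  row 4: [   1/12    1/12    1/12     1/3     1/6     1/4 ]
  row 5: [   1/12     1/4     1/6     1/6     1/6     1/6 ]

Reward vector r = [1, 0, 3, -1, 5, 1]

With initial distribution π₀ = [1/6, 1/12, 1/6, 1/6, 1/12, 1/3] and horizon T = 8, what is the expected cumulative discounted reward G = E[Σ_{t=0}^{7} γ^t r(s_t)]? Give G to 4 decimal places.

G = 4.1640

t=0: π = [0.1667, 0.0833, 0.1667, 0.1667, 0.0833, 0.3333], E[r] = 1.2500, γ^t·E[r] = 1.250000, running G = 1.250000
t=1: π = [0.1181, 0.2014, 0.1528, 0.1597, 0.1458, 0.2222], E[r] = 1.3681, γ^t·E[r] = 0.957639, running G = 2.207639
t=2: π = [0.1233, 0.1829, 0.1609, 0.1644, 0.1366, 0.2321], E[r] = 1.3565, γ^t·E[r] = 0.664676, running G = 2.872315
t=3: π = [0.1225, 0.1849, 0.1600, 0.1639, 0.1377, 0.2310], E[r] = 1.3581, γ^t·E[r] = 0.465836, running G = 3.338150
t=4: π = [0.1226, 0.1846, 0.1601, 0.1640, 0.1376, 0.2311], E[r] = 1.3579, γ^t·E[r] = 0.326021, running G = 3.664172
t=5: π = [0.1226, 0.1847, 0.1600, 0.1640, 0.1376, 0.2311], E[r] = 1.3579, γ^t·E[r] = 0.228217, running G = 3.892388
t=6: π = [0.1226, 0.1847, 0.1600, 0.1640, 0.1376, 0.2311], E[r] = 1.3579, γ^t·E[r] = 0.159751, running G = 4.052140
t=7: π = [0.1226, 0.1847, 0.1600, 0.1640, 0.1376, 0.2311], E[r] = 1.3579, γ^t·E[r] = 0.111826, running G = 4.163966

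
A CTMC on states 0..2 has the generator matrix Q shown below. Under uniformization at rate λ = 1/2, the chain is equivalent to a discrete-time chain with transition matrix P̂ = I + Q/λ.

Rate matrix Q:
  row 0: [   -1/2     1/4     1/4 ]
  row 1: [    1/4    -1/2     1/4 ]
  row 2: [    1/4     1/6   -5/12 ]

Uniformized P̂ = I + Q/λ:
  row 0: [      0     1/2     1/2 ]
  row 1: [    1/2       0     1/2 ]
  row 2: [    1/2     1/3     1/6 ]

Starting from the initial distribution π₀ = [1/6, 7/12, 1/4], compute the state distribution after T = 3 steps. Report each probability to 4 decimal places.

t=0: π = [0.1667, 0.5833, 0.2500]
t=1: π = [0.4167, 0.1667, 0.4167]
t=2: π = [0.2917, 0.3472, 0.3611]
t=3: π = [0.3542, 0.2662, 0.3796]

π = [0.3542, 0.2662, 0.3796]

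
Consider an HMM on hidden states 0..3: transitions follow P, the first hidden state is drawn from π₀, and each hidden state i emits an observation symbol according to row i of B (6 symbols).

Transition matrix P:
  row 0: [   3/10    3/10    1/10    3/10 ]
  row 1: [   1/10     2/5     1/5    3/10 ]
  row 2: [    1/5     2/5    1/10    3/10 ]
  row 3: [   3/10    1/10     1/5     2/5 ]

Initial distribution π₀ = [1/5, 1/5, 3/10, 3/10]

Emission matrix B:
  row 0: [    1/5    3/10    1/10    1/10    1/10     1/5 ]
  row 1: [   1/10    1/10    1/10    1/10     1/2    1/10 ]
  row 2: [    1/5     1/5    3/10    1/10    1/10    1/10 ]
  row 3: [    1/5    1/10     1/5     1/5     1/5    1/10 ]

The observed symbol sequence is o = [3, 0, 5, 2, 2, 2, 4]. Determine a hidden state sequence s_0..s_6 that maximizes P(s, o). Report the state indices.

t=0: δ = [2.000e-02, 2.000e-02, 3.000e-02, 6.000e-02]  (obs o_0=3)
t=1: δ = [3.600e-03, 1.200e-03, 2.400e-03, 4.800e-03]  ψ = [3, 2, 3, 3]  (obs o_1=0)
t=2: δ = [2.880e-04, 1.080e-04, 9.600e-05, 1.920e-04]  ψ = [3, 0, 3, 3]  (obs o_2=5)
t=3: δ = [8.640e-06, 8.640e-06, 1.152e-05, 1.728e-05]  ψ = [0, 0, 3, 0]  (obs o_3=2)
t=4: δ = [5.184e-07, 4.608e-07, 1.037e-06, 1.382e-06]  ψ = [3, 2, 3, 3]  (obs o_4=2)
t=5: δ = [4.147e-08, 4.147e-08, 8.294e-08, 1.106e-07]  ψ = [3, 2, 3, 3]  (obs o_5=2)
t=6: δ = [3.318e-09, 1.659e-08, 2.212e-09, 8.847e-09]  ψ = [3, 2, 3, 3]  (obs o_6=4)
backtrack: best end state = 1; path = [3, 3, 0, 3, 3, 2, 1]

path = [3, 3, 0, 3, 3, 2, 1]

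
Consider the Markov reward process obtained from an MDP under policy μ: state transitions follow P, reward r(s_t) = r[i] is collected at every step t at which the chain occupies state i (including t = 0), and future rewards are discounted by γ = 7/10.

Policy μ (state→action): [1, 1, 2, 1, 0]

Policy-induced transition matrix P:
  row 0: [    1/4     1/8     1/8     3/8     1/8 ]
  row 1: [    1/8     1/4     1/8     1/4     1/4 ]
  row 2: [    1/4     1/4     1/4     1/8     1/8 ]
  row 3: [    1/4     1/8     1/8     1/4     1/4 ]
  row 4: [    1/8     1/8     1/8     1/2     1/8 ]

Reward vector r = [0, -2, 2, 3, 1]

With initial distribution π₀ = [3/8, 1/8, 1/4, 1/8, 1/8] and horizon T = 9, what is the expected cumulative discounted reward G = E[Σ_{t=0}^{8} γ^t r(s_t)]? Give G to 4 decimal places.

G = 3.0291

t=0: π = [0.3750, 0.1250, 0.2500, 0.1250, 0.1250], E[r] = 0.7500, γ^t·E[r] = 0.750000, running G = 0.750000
t=1: π = [0.2188, 0.1719, 0.1563, 0.2969, 0.1563], E[r] = 1.0156, γ^t·E[r] = 0.710938, running G = 1.460938
t=2: π = [0.2090, 0.1660, 0.1445, 0.2969, 0.1836], E[r] = 1.0313, γ^t·E[r] = 0.505313, running G = 1.966250
t=3: π = [0.2063, 0.1638, 0.1431, 0.3040, 0.1829], E[r] = 1.0532, γ^t·E[r] = 0.361255, running G = 2.327505
t=4: π = [0.2067, 0.1634, 0.1429, 0.3036, 0.1835], E[r] = 1.0534, γ^t·E[r] = 0.252915, running G = 2.580421
t=5: π = [0.2066, 0.1633, 0.1429, 0.3038, 0.1834], E[r] = 1.0541, γ^t·E[r] = 0.177155, running G = 2.757576
t=6: π = [0.2067, 0.1633, 0.1429, 0.3038, 0.1834], E[r] = 1.0540, γ^t·E[r] = 0.124004, running G = 2.881580
t=7: π = [0.2067, 0.1633, 0.1429, 0.3038, 0.1834], E[r] = 1.0540, γ^t·E[r] = 0.086805, running G = 2.968385
t=8: π = [0.2067, 0.1633, 0.1429, 0.3038, 0.1834], E[r] = 1.0540, γ^t·E[r] = 0.060763, running G = 3.029148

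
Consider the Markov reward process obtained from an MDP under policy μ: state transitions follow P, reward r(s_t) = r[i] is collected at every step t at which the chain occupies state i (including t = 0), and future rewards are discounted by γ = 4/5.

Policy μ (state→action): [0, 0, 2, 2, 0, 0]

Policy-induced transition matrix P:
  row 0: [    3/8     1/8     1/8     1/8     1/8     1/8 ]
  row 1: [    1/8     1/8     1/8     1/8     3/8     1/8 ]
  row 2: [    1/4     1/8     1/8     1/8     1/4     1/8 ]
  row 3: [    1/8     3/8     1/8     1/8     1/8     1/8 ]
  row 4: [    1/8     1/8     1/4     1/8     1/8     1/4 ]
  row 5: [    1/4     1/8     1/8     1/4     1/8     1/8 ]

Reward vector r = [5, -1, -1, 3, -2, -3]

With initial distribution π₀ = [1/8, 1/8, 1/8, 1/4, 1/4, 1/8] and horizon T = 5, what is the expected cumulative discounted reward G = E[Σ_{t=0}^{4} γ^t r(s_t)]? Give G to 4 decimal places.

G = 0.9957

t=0: π = [0.1250, 0.1250, 0.1250, 0.2500, 0.2500, 0.1250], E[r] = 0.2500, γ^t·E[r] = 0.250000, running G = 0.250000
t=1: π = [0.1875, 0.1875, 0.1563, 0.1406, 0.1719, 0.1563], E[r] = 0.2031, γ^t·E[r] = 0.162500, running G = 0.412500
t=2: π = [0.2109, 0.1602, 0.1465, 0.1445, 0.1914, 0.1465], E[r] = 0.3594, γ^t·E[r] = 0.230000, running G = 0.642500
t=3: π = [0.2144, 0.1611, 0.1489, 0.1433, 0.1833, 0.1489], E[r] = 0.3782, γ^t·E[r] = 0.193625, running G = 0.836125
t=4: π = [0.2158, 0.1608, 0.1479, 0.1436, 0.1839, 0.1479], E[r] = 0.3896, γ^t·E[r] = 0.159600, running G = 0.995725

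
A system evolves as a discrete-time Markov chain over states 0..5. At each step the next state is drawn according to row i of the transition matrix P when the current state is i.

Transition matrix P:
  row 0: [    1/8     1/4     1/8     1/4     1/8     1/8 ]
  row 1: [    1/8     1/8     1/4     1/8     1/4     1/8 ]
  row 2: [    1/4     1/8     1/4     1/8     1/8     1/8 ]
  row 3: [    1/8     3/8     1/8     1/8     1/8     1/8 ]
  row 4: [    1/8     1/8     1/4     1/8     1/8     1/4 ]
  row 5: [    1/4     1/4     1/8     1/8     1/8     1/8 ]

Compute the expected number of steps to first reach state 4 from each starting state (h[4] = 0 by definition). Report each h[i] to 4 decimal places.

h = [6.5514, 5.8447, 6.6636, 6.4729, 0.0000, 6.5613]

First-step conditioning: h[4] = 0; for i ≠ 4, h[i] = 1 + Σ_k P[i][k]·h[k].
  h[0] = 1 + 1/8·h[0] + 1/4·h[1] + 1/8·h[2] + 1/4·h[3] + 1/8·h[5]
  h[1] = 1 + 1/8·h[0] + 1/8·h[1] + 1/4·h[2] + 1/8·h[3] + 1/8·h[5]
  h[2] = 1 + 1/4·h[0] + 1/8·h[1] + 1/4·h[2] + 1/8·h[3] + 1/8·h[5]
  h[3] = 1 + 1/8·h[0] + 3/8·h[1] + 1/8·h[2] + 1/8·h[3] + 1/8·h[5]
  h[5] = 1 + 1/4·h[0] + 1/4·h[1] + 1/8·h[2] + 1/8·h[3] + 1/8·h[5]
Solving the 5×5 linear system over states ≠ 4 gives exactly h = [37376/5705, 33344/5705, 38016/5705, 36928/5705, 0, 37432/5705] (h[4] = 0 is the target).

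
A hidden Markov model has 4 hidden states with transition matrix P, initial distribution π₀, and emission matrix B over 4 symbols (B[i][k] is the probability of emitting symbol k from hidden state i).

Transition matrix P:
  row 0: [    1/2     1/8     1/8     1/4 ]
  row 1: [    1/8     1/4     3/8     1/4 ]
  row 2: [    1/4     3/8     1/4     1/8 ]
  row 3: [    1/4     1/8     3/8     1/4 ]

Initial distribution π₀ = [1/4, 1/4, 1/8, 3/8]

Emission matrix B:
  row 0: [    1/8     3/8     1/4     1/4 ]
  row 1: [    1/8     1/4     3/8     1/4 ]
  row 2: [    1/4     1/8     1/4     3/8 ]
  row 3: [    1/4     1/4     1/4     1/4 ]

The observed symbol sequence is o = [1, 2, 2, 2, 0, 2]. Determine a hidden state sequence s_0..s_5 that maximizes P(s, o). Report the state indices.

path = [3, 2, 1, 1, 2, 1]

t=0: δ = [9.375e-02, 6.250e-02, 1.562e-02, 9.375e-02]  (obs o_0=1)
t=1: δ = [1.172e-02, 5.859e-03, 8.789e-03, 5.859e-03]  ψ = [0, 1, 3, 0]  (obs o_1=2)
t=2: δ = [1.465e-03, 1.236e-03, 5.493e-04, 7.324e-04]  ψ = [0, 2, 1, 0]  (obs o_2=2)
t=3: δ = [1.831e-04, 1.159e-04, 1.159e-04, 9.155e-05]  ψ = [0, 1, 1, 0]  (obs o_3=2)
t=4: δ = [1.144e-05, 5.431e-06, 1.086e-05, 1.144e-05]  ψ = [0, 2, 1, 0]  (obs o_4=0)
t=5: δ = [1.431e-06, 1.528e-06, 1.073e-06, 7.153e-07]  ψ = [0, 2, 3, 0]  (obs o_5=2)
backtrack: best end state = 1; path = [3, 2, 1, 1, 2, 1]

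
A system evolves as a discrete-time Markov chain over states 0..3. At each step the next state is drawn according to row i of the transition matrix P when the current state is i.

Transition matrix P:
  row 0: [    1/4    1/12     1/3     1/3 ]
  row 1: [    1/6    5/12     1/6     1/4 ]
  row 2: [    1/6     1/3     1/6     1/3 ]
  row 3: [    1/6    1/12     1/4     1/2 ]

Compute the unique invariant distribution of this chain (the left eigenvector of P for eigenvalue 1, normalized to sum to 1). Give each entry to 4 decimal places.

Balance equations π_j = Σ_i π_i·P[i][j]:
  π_0 = 1/4·π_0 + 1/6·π_1 + 1/6·π_2 + 1/6·π_3
  π_1 = 1/12·π_0 + 5/12·π_1 + 1/3·π_2 + 1/12·π_3
  π_2 = 1/3·π_0 + 1/6·π_1 + 1/6·π_2 + 1/4·π_3
  normalize: π_0 + π_1 + π_2 + π_3 = 1
Solving the linear system gives exactly π = [2/11, 248/1177, 269/1177, 446/1177].

π = [0.1818, 0.2107, 0.2285, 0.3789]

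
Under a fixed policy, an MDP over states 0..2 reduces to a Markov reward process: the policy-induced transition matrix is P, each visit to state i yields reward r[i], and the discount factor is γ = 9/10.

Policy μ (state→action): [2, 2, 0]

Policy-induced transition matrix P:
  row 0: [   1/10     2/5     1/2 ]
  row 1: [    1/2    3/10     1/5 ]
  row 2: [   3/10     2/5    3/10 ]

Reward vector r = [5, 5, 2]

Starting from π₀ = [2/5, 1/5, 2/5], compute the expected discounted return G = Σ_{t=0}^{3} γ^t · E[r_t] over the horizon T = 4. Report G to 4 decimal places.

t=0: π = [0.4000, 0.2000, 0.4000], E[r] = 3.8000, γ^t·E[r] = 3.800000, running G = 3.800000
t=1: π = [0.2600, 0.3800, 0.3600], E[r] = 3.9200, γ^t·E[r] = 3.528000, running G = 7.328000
t=2: π = [0.3240, 0.3620, 0.3140], E[r] = 4.0580, γ^t·E[r] = 3.286980, running G = 10.614980
t=3: π = [0.3076, 0.3638, 0.3286], E[r] = 4.0142, γ^t·E[r] = 2.926352, running G = 13.541332

G = 13.5413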